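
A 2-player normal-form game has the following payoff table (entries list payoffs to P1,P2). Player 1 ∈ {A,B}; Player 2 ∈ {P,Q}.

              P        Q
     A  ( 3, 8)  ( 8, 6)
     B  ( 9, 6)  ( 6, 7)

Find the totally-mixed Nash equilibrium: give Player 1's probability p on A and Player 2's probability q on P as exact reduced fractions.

P1 mixes 1/3 on A; P2 mixes 1/4 on P

P1 indiff ⇒ q·3+(1-q)·8 = q·9+(1-q)·6 ⇒ q(-6) = (1-q)(-2) ⇒ q = 1/4
P2 indiff ⇒ p·8+(1-p)·6 = p·6+(1-p)·7 ⇒ p(2) = (1-p)(1) ⇒ p = 1/3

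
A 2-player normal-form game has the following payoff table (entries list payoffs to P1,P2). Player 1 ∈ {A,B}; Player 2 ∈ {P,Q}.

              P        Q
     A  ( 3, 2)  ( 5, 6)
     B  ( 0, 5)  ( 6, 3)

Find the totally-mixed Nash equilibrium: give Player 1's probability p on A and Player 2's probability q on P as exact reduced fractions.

P1 indiff ⇒ q·3+(1-q)·5 = q·0+(1-q)·6 ⇒ q(3) = (1-q)(1) ⇒ q = 1/4
P2 indiff ⇒ p·2+(1-p)·5 = p·6+(1-p)·3 ⇒ p(-4) = (1-p)(-2) ⇒ p = 1/3

P1 mixes 1/3 on A; P2 mixes 1/4 on P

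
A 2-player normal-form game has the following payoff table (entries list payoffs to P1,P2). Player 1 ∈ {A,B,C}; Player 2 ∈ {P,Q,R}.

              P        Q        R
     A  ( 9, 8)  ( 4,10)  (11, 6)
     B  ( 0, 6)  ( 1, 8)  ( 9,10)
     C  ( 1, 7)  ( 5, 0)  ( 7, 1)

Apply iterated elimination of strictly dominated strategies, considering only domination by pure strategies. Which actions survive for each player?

Survivors P1:{A,C} P2:{P,Q}

P1 drop B (A beats it: P:9>0 Q:4>1 R:11>9)
P2 drop R (P beats it: A:8>6 C:7>1)
P1→{A,C} P2→{P,Q}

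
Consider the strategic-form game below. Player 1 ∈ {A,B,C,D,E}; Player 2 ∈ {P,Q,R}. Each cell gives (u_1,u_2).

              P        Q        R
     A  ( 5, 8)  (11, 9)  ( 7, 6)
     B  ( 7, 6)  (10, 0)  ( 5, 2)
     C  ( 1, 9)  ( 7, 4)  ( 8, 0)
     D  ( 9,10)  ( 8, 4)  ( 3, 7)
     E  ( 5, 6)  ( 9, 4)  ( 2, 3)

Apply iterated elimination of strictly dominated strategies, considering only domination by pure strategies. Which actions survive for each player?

P1 drop E (B beats it: P:7>5 Q:10>9 R:5>2)
P2 drop R (P beats it: A:8>6 B:6>2 C:9>0 D:10>7)
P1 drop C (A beats it: P:5>1 Q:11>7)
P1→{A,B,D} P2→{P,Q}

IESDS → P1:{A,B,D} P2:{P,Q}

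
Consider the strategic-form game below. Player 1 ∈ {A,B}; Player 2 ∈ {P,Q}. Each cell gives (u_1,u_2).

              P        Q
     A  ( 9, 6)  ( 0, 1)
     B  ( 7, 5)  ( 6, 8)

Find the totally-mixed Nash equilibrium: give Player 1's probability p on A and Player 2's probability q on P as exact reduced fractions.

(p,q) = (3/8, 3/4)

P1 indiff ⇒ q·9+(1-q)·0 = q·7+(1-q)·6 ⇒ q(2) = (1-q)(6) ⇒ q = 3/4
P2 indiff ⇒ p·6+(1-p)·5 = p·1+(1-p)·8 ⇒ p(5) = (1-p)(3) ⇒ p = 3/8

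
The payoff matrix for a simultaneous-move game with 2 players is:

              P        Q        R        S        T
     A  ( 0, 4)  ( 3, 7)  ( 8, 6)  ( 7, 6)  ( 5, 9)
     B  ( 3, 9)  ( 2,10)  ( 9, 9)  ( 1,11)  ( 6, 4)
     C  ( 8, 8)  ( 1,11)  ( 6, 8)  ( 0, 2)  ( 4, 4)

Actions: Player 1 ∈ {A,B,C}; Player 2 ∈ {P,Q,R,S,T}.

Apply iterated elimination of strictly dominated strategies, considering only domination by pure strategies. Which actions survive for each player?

P2 drop P (Q beats it: A:7>4 B:10>9 C:11>8)
P1 drop C (A beats it: Q:3>1 R:8>6 S:7>0 T:5>4)
P2 drop R (Q beats it: A:7>6 B:10>9)
P1→{A,B} P2→{Q,S,T}

Remaining: P1:{A,B} P2:{Q,S,T}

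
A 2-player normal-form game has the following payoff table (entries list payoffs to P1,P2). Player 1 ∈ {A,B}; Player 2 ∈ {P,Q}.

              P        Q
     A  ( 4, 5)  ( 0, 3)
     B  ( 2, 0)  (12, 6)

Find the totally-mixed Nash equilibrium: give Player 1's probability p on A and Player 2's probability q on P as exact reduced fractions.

P1 indiff ⇒ q·4+(1-q)·0 = q·2+(1-q)·12 ⇒ q(2) = (1-q)(12) ⇒ q = 6/7
P2 indiff ⇒ p·5+(1-p)·0 = p·3+(1-p)·6 ⇒ p(2) = (1-p)(6) ⇒ p = 3/4

p=3/4, q=6/7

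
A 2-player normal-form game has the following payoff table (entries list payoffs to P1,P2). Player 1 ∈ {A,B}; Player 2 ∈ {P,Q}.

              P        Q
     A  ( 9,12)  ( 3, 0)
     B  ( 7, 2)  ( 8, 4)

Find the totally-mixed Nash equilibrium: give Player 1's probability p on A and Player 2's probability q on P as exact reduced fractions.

P1 mixes 1/7 on A; P2 mixes 5/7 on P

P1 indiff ⇒ q·9+(1-q)·3 = q·7+(1-q)·8 ⇒ q(2) = (1-q)(5) ⇒ q = 5/7
P2 indiff ⇒ p·12+(1-p)·2 = p·0+(1-p)·4 ⇒ p(12) = (1-p)(2) ⇒ p = 1/7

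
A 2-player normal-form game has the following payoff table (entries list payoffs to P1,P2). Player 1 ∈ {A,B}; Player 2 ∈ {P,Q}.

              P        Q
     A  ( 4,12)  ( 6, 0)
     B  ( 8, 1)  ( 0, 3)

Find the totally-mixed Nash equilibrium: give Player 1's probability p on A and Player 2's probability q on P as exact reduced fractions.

P1 indiff ⇒ q·4+(1-q)·6 = q·8+(1-q)·0 ⇒ q(-4) = (1-q)(-6) ⇒ q = 3/5
P2 indiff ⇒ p·12+(1-p)·1 = p·0+(1-p)·3 ⇒ p(12) = (1-p)(2) ⇒ p = 1/7

p=1/7, q=3/5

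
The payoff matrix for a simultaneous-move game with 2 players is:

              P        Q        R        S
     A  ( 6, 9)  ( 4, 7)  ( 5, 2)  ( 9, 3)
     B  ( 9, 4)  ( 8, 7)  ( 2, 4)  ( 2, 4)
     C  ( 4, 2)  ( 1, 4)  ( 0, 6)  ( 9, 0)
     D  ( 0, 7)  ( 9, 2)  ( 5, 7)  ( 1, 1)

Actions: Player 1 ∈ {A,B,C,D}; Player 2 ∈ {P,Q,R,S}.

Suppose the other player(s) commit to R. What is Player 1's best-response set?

P1 best: {A,D}

u_1(A vs R) = 5
u_1(B vs R) = 2
u_1(C vs R) = 0
u_1(D vs R) = 5
max payoff 5 at {A,D}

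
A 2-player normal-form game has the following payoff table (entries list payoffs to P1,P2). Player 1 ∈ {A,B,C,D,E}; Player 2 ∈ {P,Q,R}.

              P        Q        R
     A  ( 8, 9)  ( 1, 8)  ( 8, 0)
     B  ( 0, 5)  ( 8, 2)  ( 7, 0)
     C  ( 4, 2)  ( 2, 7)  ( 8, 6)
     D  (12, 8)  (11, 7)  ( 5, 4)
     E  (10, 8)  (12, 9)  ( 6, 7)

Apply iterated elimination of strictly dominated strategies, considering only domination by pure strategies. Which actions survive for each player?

P2 drop R (Q beats it: A:8>0 B:2>0 C:7>6 D:7>4 E:9>7)
P1 drop A (D beats it: P:12>8 Q:11>1)
P1 drop B (D beats it: P:12>0 Q:11>8)
P1 drop C (D beats it: P:12>4 Q:11>2)
P1→{D,E} P2→{P,Q}

Remaining: P1:{D,E} P2:{P,Q}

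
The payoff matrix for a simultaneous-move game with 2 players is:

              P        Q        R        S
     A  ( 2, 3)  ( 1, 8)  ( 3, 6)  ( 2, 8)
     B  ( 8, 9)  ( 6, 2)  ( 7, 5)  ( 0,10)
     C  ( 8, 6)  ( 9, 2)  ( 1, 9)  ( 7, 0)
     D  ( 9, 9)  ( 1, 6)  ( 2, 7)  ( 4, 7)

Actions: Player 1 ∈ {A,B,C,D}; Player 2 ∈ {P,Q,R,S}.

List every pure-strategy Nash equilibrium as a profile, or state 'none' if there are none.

(A,P): not NE [P1→D gives 9>2; P2→S gives 8>3]
(A,Q): not NE [P1→C gives 9>1]
(A,R): not NE [P1→B gives 7>3; P2→S gives 8>6]
(A,S): not NE [P1→C gives 7>2]
(B,P): not NE [P1→D gives 9>8; P2→S gives 10>9]
(B,Q): not NE [P1→C gives 9>6; P2→S gives 10>2]
(B,R): not NE [P2→S gives 10>5]
(B,S): not NE [P1→C gives 7>0]
(C,P): not NE [P1→D gives 9>8; P2→R gives 9>6]
(C,Q): not NE [P2→R gives 9>2]
(C,R): not NE [P1→B gives 7>1]
(C,S): not NE [P2→R gives 9>0]
(D,P): NE
(D,Q): not NE [P1→C gives 9>1; P2→P gives 9>6]
(D,R): not NE [P1→B gives 7>2; P2→P gives 9>7]
(D,S): not NE [P1→C gives 7>4; P2→P gives 9>7]

PSNE = {(D,P)}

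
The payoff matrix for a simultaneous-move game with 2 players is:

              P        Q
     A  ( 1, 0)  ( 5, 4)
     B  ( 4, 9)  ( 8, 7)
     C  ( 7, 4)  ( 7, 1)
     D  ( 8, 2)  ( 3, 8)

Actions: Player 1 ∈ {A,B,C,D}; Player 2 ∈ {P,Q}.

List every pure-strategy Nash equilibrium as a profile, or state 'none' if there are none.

No pure NE.

(A,P): not NE [P1→D gives 8>1; P2→Q gives 4>0]
(A,Q): not NE [P1→B gives 8>5]
(B,P): not NE [P1→D gives 8>4]
(B,Q): not NE [P2→P gives 9>7]
(C,P): not NE [P1→D gives 8>7]
(C,Q): not NE [P1→B gives 8>7; P2→P gives 4>1]
(D,P): not NE [P2→Q gives 8>2]
(D,Q): not NE [P1→B gives 8>3]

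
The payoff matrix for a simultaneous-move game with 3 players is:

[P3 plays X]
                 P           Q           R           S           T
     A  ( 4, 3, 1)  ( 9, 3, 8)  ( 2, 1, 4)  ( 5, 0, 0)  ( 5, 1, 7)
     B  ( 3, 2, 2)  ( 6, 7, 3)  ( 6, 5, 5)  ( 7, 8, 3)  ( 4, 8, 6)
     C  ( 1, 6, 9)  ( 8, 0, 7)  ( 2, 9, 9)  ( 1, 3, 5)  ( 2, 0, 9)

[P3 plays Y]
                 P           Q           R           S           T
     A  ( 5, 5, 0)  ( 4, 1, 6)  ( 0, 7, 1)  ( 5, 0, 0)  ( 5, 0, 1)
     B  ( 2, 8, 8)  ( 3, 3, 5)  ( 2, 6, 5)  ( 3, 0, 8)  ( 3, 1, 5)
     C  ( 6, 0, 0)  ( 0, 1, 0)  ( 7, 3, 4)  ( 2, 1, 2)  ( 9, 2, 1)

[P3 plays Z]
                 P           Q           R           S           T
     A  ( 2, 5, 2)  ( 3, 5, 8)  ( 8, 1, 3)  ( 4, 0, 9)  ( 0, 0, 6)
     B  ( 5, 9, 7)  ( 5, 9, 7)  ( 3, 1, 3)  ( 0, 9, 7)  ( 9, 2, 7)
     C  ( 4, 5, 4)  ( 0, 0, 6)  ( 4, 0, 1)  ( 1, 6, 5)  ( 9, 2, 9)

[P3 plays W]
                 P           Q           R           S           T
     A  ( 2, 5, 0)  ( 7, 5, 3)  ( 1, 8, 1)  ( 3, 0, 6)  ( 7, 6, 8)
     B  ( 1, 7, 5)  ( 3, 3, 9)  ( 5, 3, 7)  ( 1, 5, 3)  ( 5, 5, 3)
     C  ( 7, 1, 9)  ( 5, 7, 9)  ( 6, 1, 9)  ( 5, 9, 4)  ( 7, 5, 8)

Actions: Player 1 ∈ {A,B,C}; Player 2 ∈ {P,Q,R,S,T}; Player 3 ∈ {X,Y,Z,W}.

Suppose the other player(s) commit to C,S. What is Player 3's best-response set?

u_3(X vs C,S) = 5
u_3(Y vs C,S) = 2
u_3(Z vs C,S) = 5
u_3(W vs C,S) = 4
max payoff 5 at {X,Z}

argmax u_3 = {X,Z}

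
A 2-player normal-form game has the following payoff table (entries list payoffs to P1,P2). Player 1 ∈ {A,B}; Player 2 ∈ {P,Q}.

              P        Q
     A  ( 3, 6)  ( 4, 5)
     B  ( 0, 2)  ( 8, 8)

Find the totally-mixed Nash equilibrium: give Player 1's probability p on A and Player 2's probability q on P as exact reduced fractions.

P1 indiff ⇒ q·3+(1-q)·4 = q·0+(1-q)·8 ⇒ q(3) = (1-q)(4) ⇒ q = 4/7
P2 indiff ⇒ p·6+(1-p)·2 = p·5+(1-p)·8 ⇒ p(1) = (1-p)(6) ⇒ p = 6/7

p=6/7, q=4/7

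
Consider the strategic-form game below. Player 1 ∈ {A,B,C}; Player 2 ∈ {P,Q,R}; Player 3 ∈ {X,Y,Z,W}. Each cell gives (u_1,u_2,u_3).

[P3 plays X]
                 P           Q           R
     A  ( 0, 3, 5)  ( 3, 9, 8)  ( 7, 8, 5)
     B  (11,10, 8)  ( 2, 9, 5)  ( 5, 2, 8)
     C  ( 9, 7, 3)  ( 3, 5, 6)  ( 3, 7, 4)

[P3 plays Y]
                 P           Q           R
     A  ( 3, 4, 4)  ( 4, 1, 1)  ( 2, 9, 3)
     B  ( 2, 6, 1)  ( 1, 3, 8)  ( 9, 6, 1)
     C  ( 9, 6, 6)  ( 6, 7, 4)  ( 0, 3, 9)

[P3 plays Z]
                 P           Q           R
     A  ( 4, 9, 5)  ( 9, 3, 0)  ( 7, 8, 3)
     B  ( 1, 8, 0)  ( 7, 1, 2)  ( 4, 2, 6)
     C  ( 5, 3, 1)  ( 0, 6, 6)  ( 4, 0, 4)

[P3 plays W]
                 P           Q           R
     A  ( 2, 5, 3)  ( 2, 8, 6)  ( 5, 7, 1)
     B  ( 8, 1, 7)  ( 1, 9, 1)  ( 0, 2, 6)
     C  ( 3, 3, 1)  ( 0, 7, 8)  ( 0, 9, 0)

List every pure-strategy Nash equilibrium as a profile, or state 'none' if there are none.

NE set: (A,Q,X), (B,P,X)

(A,P,X): not NE [P1→B gives 11>0; P2→Q gives 9>3]
(A,P,Y): not NE [P1→C gives 9>3; P2→R gives 9>4; P3→Z gives 5>4]
(A,P,Z): not NE [P1→C gives 5>4]
(A,P,W): not NE [P1→B gives 8>2; P2→Q gives 8>5; P3→Z gives 5>3]
(A,Q,X): NE
(A,Q,Y): not NE [P1→C gives 6>4; P2→R gives 9>1; P3→X gives 8>1]
(A,Q,Z): not NE [P2→P gives 9>3; P3→X gives 8>0]
(A,Q,W): not NE [P3→X gives 8>6]
(A,R,X): not NE [P2→Q gives 9>8]
(A,R,Y): not NE [P1→B gives 9>2; P3→X gives 5>3]
(A,R,Z): not NE [P2→P gives 9>8; P3→X gives 5>3]
(A,R,W): not NE [P2→Q gives 8>7; P3→X gives 5>1]
(B,P,X): NE
(B,P,Y): not NE [P1→C gives 9>2; P3→X gives 8>1]
(B,P,Z): not NE [P1→C gives 5>1; P3→X gives 8>0]
(B,P,W): not NE [P2→Q gives 9>1; P3→X gives 8>7]
(B,Q,X): not NE [P1→C gives 3>2; P2→P gives 10>9; P3→Y gives 8>5]
(B,Q,Y): not NE [P1→C gives 6>1; P2→R gives 6>3]
(B,Q,Z): not NE [P1→A gives 9>7; P2→P gives 8>1; P3→Y gives 8>2]
(B,Q,W): not NE [P1→A gives 2>1; P3→Y gives 8>1]
(B,R,X): not NE [P1→A gives 7>5; P2→P gives 10>2]
(B,R,Y): not NE [P3→X gives 8>1]
(B,R,Z): not NE [P1→A gives 7>4; P2→P gives 8>2; P3→X gives 8>6]
(B,R,W): not NE [P1→A gives 5>0; P2→Q gives 9>2; P3→X gives 8>6]
(C,P,X): not NE [P1→B gives 11>9; P3→Y gives 6>3]
(C,P,Y): not NE [P2→Q gives 7>6]
(C,P,Z): not NE [P2→Q gives 6>3; P3→Y gives 6>1]
(C,P,W): not NE [P1→B gives 8>3; P2→R gives 9>3; P3→Y gives 6>1]
(C,Q,X): not NE [P2→R gives 7>5; P3→W gives 8>6]
(C,Q,Y): not NE [P3→W gives 8>4]
(C,Q,Z): not NE [P1→A gives 9>0; P3→W gives 8>6]
(C,Q,W): not NE [P1→A gives 2>0; P2→R gives 9>7]
(C,R,X): not NE [P1→A gives 7>3; P3→Y gives 9>4]
(C,R,Y): not NE [P1→B gives 9>0; P2→Q gives 7>3]
(C,R,Z): not NE [P1→A gives 7>4; P2→Q gives 6>0; P3→Y gives 9>4]
(C,R,W): not NE [P1→A gives 5>0; P3→Y gives 9>0]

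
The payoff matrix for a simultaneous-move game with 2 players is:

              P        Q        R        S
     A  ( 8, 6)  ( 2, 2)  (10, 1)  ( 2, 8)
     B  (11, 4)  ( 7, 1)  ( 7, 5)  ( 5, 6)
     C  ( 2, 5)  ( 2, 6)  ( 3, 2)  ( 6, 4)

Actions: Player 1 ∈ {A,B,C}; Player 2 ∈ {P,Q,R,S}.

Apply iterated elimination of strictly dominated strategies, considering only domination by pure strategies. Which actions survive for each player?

P2 drop R (S beats it: A:8>1 B:6>5 C:4>2)
P1 drop A (B beats it: P:11>8 Q:7>2 S:5>2)
P1→{B,C} P2→{P,Q,S}

IESDS → P1:{B,C} P2:{P,Q,S}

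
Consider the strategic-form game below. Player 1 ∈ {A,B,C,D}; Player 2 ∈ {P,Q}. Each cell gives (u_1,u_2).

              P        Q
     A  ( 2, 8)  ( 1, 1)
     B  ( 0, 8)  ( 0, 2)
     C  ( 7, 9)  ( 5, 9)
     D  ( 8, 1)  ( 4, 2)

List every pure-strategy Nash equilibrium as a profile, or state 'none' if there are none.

(A,P): not NE [P1→D gives 8>2]
(A,Q): not NE [P1→C gives 5>1; P2→P gives 8>1]
(B,P): not NE [P1→D gives 8>0]
(B,Q): not NE [P1→C gives 5>0; P2→P gives 8>2]
(C,P): not NE [P1→D gives 8>7]
(C,Q): NE
(D,P): not NE [P2→Q gives 2>1]
(D,Q): not NE [P1→C gives 5>4]

PSNE = {(C,Q)}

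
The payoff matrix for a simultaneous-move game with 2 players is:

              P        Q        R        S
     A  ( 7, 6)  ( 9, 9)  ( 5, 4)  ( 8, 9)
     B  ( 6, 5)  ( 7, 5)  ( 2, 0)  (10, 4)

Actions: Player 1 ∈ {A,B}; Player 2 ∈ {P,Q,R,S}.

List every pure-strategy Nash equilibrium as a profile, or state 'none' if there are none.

(A,P): not NE [P2→S gives 9>6]
(A,Q): NE
(A,R): not NE [P2→S gives 9>4]
(A,S): not NE [P1→B gives 10>8]
(B,P): not NE [P1→A gives 7>6]
(B,Q): not NE [P1→A gives 9>7]
(B,R): not NE [P1→A gives 5>2; P2→Q gives 5>0]
(B,S): not NE [P2→Q gives 5>4]

Nash profiles: (A,Q)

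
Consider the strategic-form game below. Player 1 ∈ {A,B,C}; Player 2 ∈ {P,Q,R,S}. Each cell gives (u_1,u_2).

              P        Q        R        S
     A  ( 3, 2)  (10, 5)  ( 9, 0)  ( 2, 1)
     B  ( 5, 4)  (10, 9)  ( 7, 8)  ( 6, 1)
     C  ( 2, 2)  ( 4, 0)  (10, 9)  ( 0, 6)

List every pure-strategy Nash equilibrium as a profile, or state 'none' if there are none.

(A,P): not NE [P1→B gives 5>3; P2→Q gives 5>2]
(A,Q): NE
(A,R): not NE [P1→C gives 10>9; P2→Q gives 5>0]
(A,S): not NE [P1→B gives 6>2; P2→Q gives 5>1]
(B,P): not NE [P2→Q gives 9>4]
(B,Q): NE
(B,R): not NE [P1→C gives 10>7; P2→Q gives 9>8]
(B,S): not NE [P2→Q gives 9>1]
(C,P): not NE [P1→B gives 5>2; P2→R gives 9>2]
(C,Q): not NE [P1→B gives 10>4; P2→R gives 9>0]
(C,R): NE
(C,S): not NE [P1→B gives 6>0; P2→R gives 9>6]

PSNE = {(A,Q), (B,Q), (C,R)}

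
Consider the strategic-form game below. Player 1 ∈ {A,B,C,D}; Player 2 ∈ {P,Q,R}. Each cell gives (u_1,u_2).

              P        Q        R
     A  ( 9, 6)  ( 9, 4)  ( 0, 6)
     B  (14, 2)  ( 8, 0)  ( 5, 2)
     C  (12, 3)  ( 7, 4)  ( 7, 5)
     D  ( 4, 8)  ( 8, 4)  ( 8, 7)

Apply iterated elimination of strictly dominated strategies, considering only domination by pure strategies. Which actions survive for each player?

IESDS → P1:{B,C,D} P2:{P,R}

P2 drop Q (R beats it: A:6>4 B:2>0 C:5>4 D:7>4)
P1 drop A (B beats it: P:14>9 R:5>0)
P1→{B,C,D} P2→{P,R}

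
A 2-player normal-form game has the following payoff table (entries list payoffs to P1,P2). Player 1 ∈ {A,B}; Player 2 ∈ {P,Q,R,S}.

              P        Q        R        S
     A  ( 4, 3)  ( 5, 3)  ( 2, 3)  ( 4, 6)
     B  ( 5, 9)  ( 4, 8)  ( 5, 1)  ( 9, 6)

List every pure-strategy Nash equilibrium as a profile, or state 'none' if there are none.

(A,P): not NE [P1→B gives 5>4; P2→S gives 6>3]
(A,Q): not NE [P2→S gives 6>3]
(A,R): not NE [P1→B gives 5>2; P2→S gives 6>3]
(A,S): not NE [P1→B gives 9>4]
(B,P): NE
(B,Q): not NE [P1→A gives 5>4; P2→P gives 9>8]
(B,R): not NE [P2→P gives 9>1]
(B,S): not NE [P2→P gives 9>6]

NE set: (B,P)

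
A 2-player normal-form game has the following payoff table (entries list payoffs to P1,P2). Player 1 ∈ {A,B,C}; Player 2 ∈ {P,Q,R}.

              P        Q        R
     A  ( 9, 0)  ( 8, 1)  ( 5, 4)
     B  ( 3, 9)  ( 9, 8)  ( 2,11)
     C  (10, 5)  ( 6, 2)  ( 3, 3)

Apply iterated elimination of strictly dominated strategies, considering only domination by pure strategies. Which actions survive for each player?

IESDS → P1:{A,C} P2:{P,R}

P2 drop Q (R beats it: A:4>1 B:11>8 C:3>2)
P1 drop B (A beats it: P:9>3 R:5>2)
P1→{A,C} P2→{P,R}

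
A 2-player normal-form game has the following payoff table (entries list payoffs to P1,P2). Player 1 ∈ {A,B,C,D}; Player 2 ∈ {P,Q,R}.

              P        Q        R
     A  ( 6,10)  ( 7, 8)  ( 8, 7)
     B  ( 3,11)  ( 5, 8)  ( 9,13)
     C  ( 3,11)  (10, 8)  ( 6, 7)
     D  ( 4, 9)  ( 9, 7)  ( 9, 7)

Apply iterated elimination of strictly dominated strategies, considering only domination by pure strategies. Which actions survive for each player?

IESDS → P1:{A,B,D} P2:{P,R}

P2 drop Q (P beats it: A:10>8 B:11>8 C:11>8 D:9>7)
P1 drop C (A beats it: P:6>3 R:8>6)
P1→{A,B,D} P2→{P,R}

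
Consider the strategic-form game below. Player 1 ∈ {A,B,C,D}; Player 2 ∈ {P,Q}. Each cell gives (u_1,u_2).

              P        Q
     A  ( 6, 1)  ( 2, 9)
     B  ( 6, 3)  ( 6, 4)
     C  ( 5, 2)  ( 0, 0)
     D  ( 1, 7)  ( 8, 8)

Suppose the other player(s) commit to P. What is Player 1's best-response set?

argmax u_1 = {A,B}

u_1(A vs P) = 6
u_1(B vs P) = 6
u_1(C vs P) = 5
u_1(D vs P) = 1
max payoff 6 at {A,B}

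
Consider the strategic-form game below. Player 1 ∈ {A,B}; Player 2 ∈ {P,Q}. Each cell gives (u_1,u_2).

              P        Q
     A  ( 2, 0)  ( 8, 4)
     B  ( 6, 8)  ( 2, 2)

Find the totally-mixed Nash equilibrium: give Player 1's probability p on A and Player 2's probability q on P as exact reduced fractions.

p=3/5, q=3/5

P1 indiff ⇒ q·2+(1-q)·8 = q·6+(1-q)·2 ⇒ q(-4) = (1-q)(-6) ⇒ q = 3/5
P2 indiff ⇒ p·0+(1-p)·8 = p·4+(1-p)·2 ⇒ p(-4) = (1-p)(-6) ⇒ p = 3/5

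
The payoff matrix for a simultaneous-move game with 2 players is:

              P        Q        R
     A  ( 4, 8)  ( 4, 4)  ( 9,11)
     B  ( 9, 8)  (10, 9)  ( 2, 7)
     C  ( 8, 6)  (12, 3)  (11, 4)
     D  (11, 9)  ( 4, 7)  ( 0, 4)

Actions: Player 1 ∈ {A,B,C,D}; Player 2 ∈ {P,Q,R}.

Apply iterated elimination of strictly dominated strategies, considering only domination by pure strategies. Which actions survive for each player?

IESDS → P1:{B,C,D} P2:{P,Q}

P1 drop A (C beats it: P:8>4 Q:12>4 R:11>9)
P2 drop R (P beats it: B:8>7 C:6>4 D:9>4)
P1→{B,C,D} P2→{P,Q}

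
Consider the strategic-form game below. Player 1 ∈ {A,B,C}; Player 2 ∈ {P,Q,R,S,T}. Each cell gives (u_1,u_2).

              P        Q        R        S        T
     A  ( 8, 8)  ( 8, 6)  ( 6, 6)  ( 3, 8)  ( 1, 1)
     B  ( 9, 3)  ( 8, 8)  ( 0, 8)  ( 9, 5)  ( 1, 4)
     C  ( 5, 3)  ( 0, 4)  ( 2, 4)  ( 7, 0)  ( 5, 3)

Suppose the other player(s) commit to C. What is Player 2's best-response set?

P2 best: {Q,R}

u_2(P vs C) = 3
u_2(Q vs C) = 4
u_2(R vs C) = 4
u_2(S vs C) = 0
u_2(T vs C) = 3
max payoff 4 at {Q,R}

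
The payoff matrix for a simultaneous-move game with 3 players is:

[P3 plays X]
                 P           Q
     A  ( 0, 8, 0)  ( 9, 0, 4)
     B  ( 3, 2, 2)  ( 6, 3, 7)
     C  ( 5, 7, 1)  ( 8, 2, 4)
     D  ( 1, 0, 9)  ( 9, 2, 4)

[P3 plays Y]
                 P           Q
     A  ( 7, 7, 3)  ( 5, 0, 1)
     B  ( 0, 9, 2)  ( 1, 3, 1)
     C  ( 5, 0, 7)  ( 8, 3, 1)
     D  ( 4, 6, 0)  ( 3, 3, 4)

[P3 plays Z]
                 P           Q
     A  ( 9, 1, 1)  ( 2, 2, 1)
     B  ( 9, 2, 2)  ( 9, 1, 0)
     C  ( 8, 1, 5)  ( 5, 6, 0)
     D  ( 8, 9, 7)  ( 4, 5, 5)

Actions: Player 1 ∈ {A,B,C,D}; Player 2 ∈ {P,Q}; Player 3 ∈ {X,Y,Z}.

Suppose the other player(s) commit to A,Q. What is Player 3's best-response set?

BR_3 = {X}

u_3(X vs A,Q) = 4
u_3(Y vs A,Q) = 1
u_3(Z vs A,Q) = 1
max payoff 4 at {X}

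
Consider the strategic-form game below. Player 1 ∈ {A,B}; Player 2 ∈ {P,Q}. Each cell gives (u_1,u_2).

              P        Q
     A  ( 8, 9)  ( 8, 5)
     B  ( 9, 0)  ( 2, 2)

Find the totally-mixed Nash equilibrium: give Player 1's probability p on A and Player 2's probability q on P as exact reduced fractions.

P1 indiff ⇒ q·8+(1-q)·8 = q·9+(1-q)·2 ⇒ q(-1) = (1-q)(-6) ⇒ q = 6/7
P2 indiff ⇒ p·9+(1-p)·0 = p·5+(1-p)·2 ⇒ p(4) = (1-p)(2) ⇒ p = 1/3

p=1/3, q=6/7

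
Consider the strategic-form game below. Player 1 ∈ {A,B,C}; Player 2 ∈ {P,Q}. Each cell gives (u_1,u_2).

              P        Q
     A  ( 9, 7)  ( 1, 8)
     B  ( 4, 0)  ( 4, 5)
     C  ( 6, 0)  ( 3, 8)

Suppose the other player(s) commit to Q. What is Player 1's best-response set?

u_1(A vs Q) = 1
u_1(B vs Q) = 4
u_1(C vs Q) = 3
max payoff 4 at {B}

P1 best: {B}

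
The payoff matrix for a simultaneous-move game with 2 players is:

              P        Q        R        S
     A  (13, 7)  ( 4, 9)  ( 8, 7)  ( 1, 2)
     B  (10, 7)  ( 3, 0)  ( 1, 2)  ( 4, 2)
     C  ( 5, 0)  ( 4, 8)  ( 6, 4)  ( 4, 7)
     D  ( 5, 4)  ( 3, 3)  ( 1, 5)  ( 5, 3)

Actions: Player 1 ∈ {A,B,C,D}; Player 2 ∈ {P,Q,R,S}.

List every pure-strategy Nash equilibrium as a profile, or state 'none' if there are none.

(A,P): not NE [P2→Q gives 9>7]
(A,Q): NE
(A,R): not NE [P2→Q gives 9>7]
(A,S): not NE [P1→D gives 5>1; P2→Q gives 9>2]
(B,P): not NE [P1→A gives 13>10]
(B,Q): not NE [P1→C gives 4>3; P2→P gives 7>0]
(B,R): not NE [P1→A gives 8>1; P2→P gives 7>2]
(B,S): not NE [P1→D gives 5>4; P2→P gives 7>2]
(C,P): not NE [P1→A gives 13>5; P2→Q gives 8>0]
(C,Q): NE
(C,R): not NE [P1→A gives 8>6; P2→Q gives 8>4]
(C,S): not NE [P1→D gives 5>4; P2→Q gives 8>7]
(D,P): not NE [P1→A gives 13>5; P2→R gives 5>4]
(D,Q): not NE [P1→C gives 4>3; P2→R gives 5>3]
(D,R): not NE [P1→A gives 8>1]
(D,S): not NE [P2→R gives 5>3]

PSNE = {(A,Q), (C,Q)}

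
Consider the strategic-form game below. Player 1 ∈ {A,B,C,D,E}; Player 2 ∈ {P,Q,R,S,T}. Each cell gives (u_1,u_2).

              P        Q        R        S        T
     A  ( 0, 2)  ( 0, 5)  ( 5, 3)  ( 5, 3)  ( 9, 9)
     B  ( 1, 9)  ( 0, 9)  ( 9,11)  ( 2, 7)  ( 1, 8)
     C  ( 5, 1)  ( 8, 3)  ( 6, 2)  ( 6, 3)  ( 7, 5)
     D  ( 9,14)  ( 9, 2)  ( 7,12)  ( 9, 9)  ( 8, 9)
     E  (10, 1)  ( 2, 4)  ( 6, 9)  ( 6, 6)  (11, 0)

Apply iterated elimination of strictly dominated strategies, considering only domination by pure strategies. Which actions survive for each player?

Remaining: P1:{B,D,E} P2:{P,R}

P1 drop A (E beats it: P:10>0 Q:2>0 R:6>5 S:6>5 T:11>9)
P1 drop C (D beats it: P:9>5 Q:9>8 R:7>6 S:9>6 T:8>7)
P2 drop Q (R beats it: B:11>9 D:12>2 E:9>4)
P2 drop S (R beats it: B:11>7 D:12>9 E:9>6)
P2 drop T (P beats it: B:9>8 D:14>9 E:1>0)
P1→{B,D,E} P2→{P,R}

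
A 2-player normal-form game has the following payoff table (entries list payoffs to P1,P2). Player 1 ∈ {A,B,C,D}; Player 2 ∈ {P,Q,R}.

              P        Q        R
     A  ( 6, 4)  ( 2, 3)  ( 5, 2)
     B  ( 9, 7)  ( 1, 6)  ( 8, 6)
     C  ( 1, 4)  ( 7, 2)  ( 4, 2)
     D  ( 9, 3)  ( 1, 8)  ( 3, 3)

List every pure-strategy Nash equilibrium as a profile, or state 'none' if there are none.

Nash profiles: (B,P)

(A,P): not NE [P1→D gives 9>6]
(A,Q): not NE [P1→C gives 7>2; P2→P gives 4>3]
(A,R): not NE [P1→B gives 8>5; P2→P gives 4>2]
(B,P): NE
(B,Q): not NE [P1→C gives 7>1; P2→P gives 7>6]
(B,R): not NE [P2→P gives 7>6]
(C,P): not NE [P1→D gives 9>1]
(C,Q): not NE [P2→P gives 4>2]
(C,R): not NE [P1→B gives 8>4; P2→P gives 4>2]
(D,P): not NE [P2→Q gives 8>3]
(D,Q): not NE [P1→C gives 7>1]
(D,R): not NE [P1→B gives 8>3; P2→Q gives 8>3]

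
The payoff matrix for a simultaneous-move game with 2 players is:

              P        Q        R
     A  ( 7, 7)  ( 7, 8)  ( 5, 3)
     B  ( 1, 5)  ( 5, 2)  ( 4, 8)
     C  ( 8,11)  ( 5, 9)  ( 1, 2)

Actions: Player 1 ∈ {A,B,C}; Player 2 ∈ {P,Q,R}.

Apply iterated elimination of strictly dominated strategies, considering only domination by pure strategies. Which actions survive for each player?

P1 drop B (A beats it: P:7>1 Q:7>5 R:5>4)
P2 drop R (P beats it: A:7>3 C:11>2)
P1→{A,C} P2→{P,Q}

IESDS → P1:{A,C} P2:{P,Q}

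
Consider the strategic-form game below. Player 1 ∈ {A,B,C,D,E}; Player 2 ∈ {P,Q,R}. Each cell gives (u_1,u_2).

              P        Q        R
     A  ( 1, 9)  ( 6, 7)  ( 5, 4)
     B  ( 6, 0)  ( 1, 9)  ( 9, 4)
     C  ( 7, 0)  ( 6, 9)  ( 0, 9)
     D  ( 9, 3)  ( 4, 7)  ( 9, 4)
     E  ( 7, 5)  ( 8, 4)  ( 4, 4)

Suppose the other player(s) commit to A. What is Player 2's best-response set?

u_2(P vs A) = 9
u_2(Q vs A) = 7
u_2(R vs A) = 4
max payoff 9 at {P}

BR_2 = {P}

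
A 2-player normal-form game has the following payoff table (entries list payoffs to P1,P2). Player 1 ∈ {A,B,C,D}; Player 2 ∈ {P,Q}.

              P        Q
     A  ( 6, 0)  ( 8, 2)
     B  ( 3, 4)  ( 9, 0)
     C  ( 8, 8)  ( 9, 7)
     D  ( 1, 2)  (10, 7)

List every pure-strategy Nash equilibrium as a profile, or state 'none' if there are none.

Nash profiles: (C,P), (D,Q)

(A,P): not NE [P1→C gives 8>6; P2→Q gives 2>0]
(A,Q): not NE [P1→D gives 10>8]
(B,P): not NE [P1→C gives 8>3]
(B,Q): not NE [P1→D gives 10>9; P2→P gives 4>0]
(C,P): NE
(C,Q): not NE [P1→D gives 10>9; P2→P gives 8>7]
(D,P): not NE [P1→C gives 8>1; P2→Q gives 7>2]
(D,Q): NE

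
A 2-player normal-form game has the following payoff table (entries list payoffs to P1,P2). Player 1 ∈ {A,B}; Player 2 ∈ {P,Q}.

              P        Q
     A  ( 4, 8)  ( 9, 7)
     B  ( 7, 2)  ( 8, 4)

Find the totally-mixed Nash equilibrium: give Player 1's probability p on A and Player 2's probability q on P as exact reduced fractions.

P1 indiff ⇒ q·4+(1-q)·9 = q·7+(1-q)·8 ⇒ q(-3) = (1-q)(-1) ⇒ q = 1/4
P2 indiff ⇒ p·8+(1-p)·2 = p·7+(1-p)·4 ⇒ p(1) = (1-p)(2) ⇒ p = 2/3

(p,q) = (2/3, 1/4)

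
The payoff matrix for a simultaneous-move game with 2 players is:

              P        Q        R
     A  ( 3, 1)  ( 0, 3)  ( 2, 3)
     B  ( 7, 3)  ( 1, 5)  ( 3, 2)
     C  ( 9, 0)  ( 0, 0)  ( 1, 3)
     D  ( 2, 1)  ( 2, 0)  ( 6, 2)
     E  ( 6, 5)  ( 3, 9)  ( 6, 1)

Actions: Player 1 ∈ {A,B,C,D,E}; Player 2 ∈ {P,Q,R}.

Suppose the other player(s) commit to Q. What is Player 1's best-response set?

P1 best: {E}

u_1(A vs Q) = 0
u_1(B vs Q) = 1
u_1(C vs Q) = 0
u_1(D vs Q) = 2
u_1(E vs Q) = 3
max payoff 3 at {E}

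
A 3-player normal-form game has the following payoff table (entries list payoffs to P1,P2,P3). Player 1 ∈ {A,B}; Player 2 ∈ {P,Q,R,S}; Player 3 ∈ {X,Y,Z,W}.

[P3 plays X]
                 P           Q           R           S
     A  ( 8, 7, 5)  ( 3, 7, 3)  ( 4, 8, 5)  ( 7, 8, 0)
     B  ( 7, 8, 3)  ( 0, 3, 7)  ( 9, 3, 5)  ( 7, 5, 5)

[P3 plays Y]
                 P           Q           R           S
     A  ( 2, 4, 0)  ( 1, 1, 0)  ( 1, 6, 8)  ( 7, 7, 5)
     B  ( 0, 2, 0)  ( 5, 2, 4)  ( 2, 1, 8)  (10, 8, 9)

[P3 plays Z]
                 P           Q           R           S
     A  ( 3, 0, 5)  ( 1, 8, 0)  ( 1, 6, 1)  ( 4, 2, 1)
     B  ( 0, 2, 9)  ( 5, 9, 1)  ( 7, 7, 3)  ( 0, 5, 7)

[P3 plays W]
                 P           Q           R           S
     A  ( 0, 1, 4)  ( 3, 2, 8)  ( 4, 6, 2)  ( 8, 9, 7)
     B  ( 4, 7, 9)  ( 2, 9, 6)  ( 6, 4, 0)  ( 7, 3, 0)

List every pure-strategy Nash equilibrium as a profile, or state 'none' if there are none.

Nash profiles: (A,S,W), (B,S,Y)

(A,P,X): not NE [P2→S gives 8>7]
(A,P,Y): not NE [P2→S gives 7>4; P3→Z gives 5>0]
(A,P,Z): not NE [P2→Q gives 8>0]
(A,P,W): not NE [P1→B gives 4>0; P2→S gives 9>1; P3→Z gives 5>4]
(A,Q,X): not NE [P2→S gives 8>7; P3→W gives 8>3]
(A,Q,Y): not NE [P1→B gives 5>1; P2→S gives 7>1; P3→W gives 8>0]
(A,Q,Z): not NE [P1→B gives 5>1; P3→W gives 8>0]
(A,Q,W): not NE [P2→S gives 9>2]
(A,R,X): not NE [P1→B gives 9>4; P3→Y gives 8>5]
(A,R,Y): not NE [P1→B gives 2>1; P2→S gives 7>6]
(A,R,Z): not NE [P1→B gives 7>1; P2→Q gives 8>6; P3→Y gives 8>1]
(A,R,W): not NE [P1→B gives 6>4; P2→S gives 9>6; P3→Y gives 8>2]
(A,S,X): not NE [P3→W gives 7>0]
(A,S,Y): not NE [P1→B gives 10>7; P3→W gives 7>5]
(A,S,Z): not NE [P2→Q gives 8>2; P3→W gives 7>1]
(A,S,W): NE
(B,P,X): not NE [P1→A gives 8>7; P3→W gives 9>3]
(B,P,Y): not NE [P1→A gives 2>0; P2→S gives 8>2; P3→W gives 9>0]
(B,P,Z): not NE [P1→A gives 3>0; P2→Q gives 9>2]
(B,P,W): not NE [P2→Q gives 9>7]
(B,Q,X): not NE [P1→A gives 3>0; P2→P gives 8>3]
(B,Q,Y): not NE [P2→S gives 8>2; P3→X gives 7>4]
(B,Q,Z): not NE [P3→X gives 7>1]
(B,Q,W): not NE [P1→A gives 3>2; P3→X gives 7>6]
(B,R,X): not NE [P2→P gives 8>3; P3→Y gives 8>5]
(B,R,Y): not NE [P2→S gives 8>1]
(B,R,Z): not NE [P2→Q gives 9>7; P3→Y gives 8>3]
(B,R,W): not NE [P2→Q gives 9>4; P3→Y gives 8>0]
(B,S,X): not NE [P2→P gives 8>5; P3→Y gives 9>5]
(B,S,Y): NE
(B,S,Z): not NE [P1→A gives 4>0; P2→Q gives 9>5; P3→Y gives 9>7]
(B,S,W): not NE [P1→A gives 8>7; P2→Q gives 9>3; P3→Y gives 9>0]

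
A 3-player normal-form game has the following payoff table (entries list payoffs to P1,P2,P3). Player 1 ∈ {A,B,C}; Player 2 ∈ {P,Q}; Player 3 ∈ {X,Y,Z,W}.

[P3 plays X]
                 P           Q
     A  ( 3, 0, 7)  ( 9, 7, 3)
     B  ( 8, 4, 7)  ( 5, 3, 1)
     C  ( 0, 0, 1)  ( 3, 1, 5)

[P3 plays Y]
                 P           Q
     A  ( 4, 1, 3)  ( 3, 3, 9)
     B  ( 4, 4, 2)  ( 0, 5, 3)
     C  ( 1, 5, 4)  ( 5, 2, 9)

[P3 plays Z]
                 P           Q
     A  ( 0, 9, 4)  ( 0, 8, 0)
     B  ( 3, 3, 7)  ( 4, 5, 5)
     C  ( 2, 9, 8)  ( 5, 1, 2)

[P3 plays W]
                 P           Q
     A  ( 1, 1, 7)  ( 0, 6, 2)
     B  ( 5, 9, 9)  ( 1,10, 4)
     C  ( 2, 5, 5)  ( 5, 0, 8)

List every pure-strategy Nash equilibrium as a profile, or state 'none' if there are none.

(A,P,X): not NE [P1→B gives 8>3; P2→Q gives 7>0]
(A,P,Y): not NE [P2→Q gives 3>1; P3→W gives 7>3]
(A,P,Z): not NE [P1→B gives 3>0; P3→W gives 7>4]
(A,P,W): not NE [P1→B gives 5>1; P2→Q gives 6>1]
(A,Q,X): not NE [P3→Y gives 9>3]
(A,Q,Y): not NE [P1→C gives 5>3]
(A,Q,Z): not NE [P1→C gives 5>0; P2→P gives 9>8; P3→Y gives 9>0]
(A,Q,W): not NE [P1→C gives 5>0; P3→Y gives 9>2]
(B,P,X): not NE [P3→W gives 9>7]
(B,P,Y): not NE [P2→Q gives 5>4; P3→W gives 9>2]
(B,P,Z): not NE [P2→Q gives 5>3; P3→W gives 9>7]
(B,P,W): not NE [P2→Q gives 10>9]
(B,Q,X): not NE [P1→A gives 9>5; P2→P gives 4>3; P3→Z gives 5>1]
(B,Q,Y): not NE [P1→C gives 5>0; P3→Z gives 5>3]
(B,Q,Z): not NE [P1→C gives 5>4]
(B,Q,W): not NE [P1→C gives 5>1; P3→Z gives 5>4]
(C,P,X): not NE [P1→B gives 8>0; P2→Q gives 1>0; P3→Z gives 8>1]
(C,P,Y): not NE [P1→B gives 4>1; P3→Z gives 8>4]
(C,P,Z): not NE [P1→B gives 3>2]
(C,P,W): not NE [P1→B gives 5>2; P3→Z gives 8>5]
(C,Q,X): not NE [P1→A gives 9>3; P3→Y gives 9>5]
(C,Q,Y): not NE [P2→P gives 5>2]
(C,Q,Z): not NE [P2→P gives 9>1; P3→Y gives 9>2]
(C,Q,W): not NE [P2→P gives 5>0; P3→Y gives 9>8]

PSNE: ∅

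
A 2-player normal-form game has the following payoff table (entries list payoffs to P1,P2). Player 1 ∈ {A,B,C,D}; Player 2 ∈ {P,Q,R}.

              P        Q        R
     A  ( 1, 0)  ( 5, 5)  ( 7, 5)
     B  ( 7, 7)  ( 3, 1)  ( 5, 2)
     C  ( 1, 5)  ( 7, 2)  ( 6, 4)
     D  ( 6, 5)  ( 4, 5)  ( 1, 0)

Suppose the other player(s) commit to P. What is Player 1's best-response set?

argmax u_1 = {B}

u_1(A vs P) = 1
u_1(B vs P) = 7
u_1(C vs P) = 1
u_1(D vs P) = 6
max payoff 7 at {B}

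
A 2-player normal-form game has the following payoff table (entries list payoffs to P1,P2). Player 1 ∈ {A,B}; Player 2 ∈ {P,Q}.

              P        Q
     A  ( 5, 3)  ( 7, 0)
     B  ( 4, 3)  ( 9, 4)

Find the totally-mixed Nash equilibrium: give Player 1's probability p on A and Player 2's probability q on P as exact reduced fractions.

P1 indiff ⇒ q·5+(1-q)·7 = q·4+(1-q)·9 ⇒ q(1) = (1-q)(2) ⇒ q = 2/3
P2 indiff ⇒ p·3+(1-p)·3 = p·0+(1-p)·4 ⇒ p(3) = (1-p)(1) ⇒ p = 1/4

P1 mixes 1/4 on A; P2 mixes 2/3 on P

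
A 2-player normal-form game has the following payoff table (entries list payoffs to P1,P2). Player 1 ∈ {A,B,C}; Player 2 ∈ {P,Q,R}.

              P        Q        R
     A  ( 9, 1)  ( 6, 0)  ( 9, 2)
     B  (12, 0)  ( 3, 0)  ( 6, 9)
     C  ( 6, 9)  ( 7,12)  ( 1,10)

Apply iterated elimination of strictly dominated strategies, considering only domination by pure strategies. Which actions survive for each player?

P2 drop P (R beats it: A:2>1 B:9>0 C:10>9)
P1 drop B (A beats it: Q:6>3 R:9>6)
P1→{A,C} P2→{Q,R}

Survivors P1:{A,C} P2:{Q,R}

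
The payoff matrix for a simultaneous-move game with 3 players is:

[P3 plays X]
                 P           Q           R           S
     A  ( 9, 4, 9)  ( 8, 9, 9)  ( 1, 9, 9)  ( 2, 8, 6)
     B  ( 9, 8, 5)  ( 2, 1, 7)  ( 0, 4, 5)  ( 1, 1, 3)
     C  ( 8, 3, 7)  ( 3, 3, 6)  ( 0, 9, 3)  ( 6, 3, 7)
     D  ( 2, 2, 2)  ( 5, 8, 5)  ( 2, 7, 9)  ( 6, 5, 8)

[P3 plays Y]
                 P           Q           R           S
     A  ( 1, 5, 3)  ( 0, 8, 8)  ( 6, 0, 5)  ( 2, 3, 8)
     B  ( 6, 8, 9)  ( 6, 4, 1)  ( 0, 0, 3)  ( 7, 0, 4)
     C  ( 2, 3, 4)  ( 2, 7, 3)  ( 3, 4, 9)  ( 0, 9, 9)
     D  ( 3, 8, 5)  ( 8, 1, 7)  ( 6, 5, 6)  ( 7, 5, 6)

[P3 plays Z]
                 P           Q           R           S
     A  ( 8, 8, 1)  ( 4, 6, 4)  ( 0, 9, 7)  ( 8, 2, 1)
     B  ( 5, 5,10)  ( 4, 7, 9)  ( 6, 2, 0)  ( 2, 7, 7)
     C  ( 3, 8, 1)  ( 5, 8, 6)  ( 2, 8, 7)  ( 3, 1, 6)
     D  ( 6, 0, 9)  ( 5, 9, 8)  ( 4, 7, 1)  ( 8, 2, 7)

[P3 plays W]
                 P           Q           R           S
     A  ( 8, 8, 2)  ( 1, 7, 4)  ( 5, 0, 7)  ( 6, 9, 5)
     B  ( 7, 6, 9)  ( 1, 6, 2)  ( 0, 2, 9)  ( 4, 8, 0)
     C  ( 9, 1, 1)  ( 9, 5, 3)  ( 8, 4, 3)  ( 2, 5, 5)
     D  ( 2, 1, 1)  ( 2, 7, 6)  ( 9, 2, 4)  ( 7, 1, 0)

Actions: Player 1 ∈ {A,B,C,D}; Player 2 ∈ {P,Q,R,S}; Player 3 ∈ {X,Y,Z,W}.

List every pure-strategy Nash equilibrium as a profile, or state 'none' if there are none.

Nash profiles: (A,Q,X), (C,Q,Z), (D,Q,Z)

(A,P,X): not NE [P2→R gives 9>4]
(A,P,Y): not NE [P1→B gives 6>1; P2→Q gives 8>5; P3→X gives 9>3]
(A,P,Z): not NE [P2→R gives 9>8; P3→X gives 9>1]
(A,P,W): not NE [P1→C gives 9>8; P2→S gives 9>8; P3→X gives 9>2]
(A,Q,X): NE
(A,Q,Y): not NE [P1→D gives 8>0; P3→X gives 9>8]
(A,Q,Z): not NE [P1→D gives 5>4; P2→R gives 9>6; P3→X gives 9>4]
(A,Q,W): not NE [P1→C gives 9>1; P2→S gives 9>7; P3→X gives 9>4]
(A,R,X): not NE [P1→D gives 2>1]
(A,R,Y): not NE [P2→Q gives 8>0; P3→X gives 9>5]
(A,R,Z): not NE [P1→B gives 6>0; P3→X gives 9>7]
(A,R,W): not NE [P1→D gives 9>5; P2→S gives 9>0; P3→X gives 9>7]
(A,S,X): not NE [P1→D gives 6>2; P2→R gives 9>8; P3→Y gives 8>6]
(A,S,Y): not NE [P1→D gives 7>2; P2→Q gives 8>3]
(A,S,Z): not NE [P2→R gives 9>2; P3→Y gives 8>1]
(A,S,W): not NE [P1→D gives 7>6; P3→Y gives 8>5]
(B,P,X): not NE [P3→Z gives 10>5]
(B,P,Y): not NE [P3→Z gives 10>9]
(B,P,Z): not NE [P1→A gives 8>5; P2→S gives 7>5]
(B,P,W): not NE [P1→C gives 9>7; P2→S gives 8>6; P3→Z gives 10>9]
(B,Q,X): not NE [P1→A gives 8>2; P2→P gives 8>1; P3→Z gives 9>7]
(B,Q,Y): not NE [P1→D gives 8>6; P2→P gives 8>4; P3→Z gives 9>1]
(B,Q,Z): not NE [P1→D gives 5>4]
(B,Q,W): not NE [P1→C gives 9>1; P2→S gives 8>6; P3→Z gives 9>2]
(B,R,X): not NE [P1→D gives 2>0; P2→P gives 8>4; P3→W gives 9>5]
(B,R,Y): not NE [P1→D gives 6>0; P2→P gives 8>0; P3→W gives 9>3]
(B,R,Z): not NE [P2→S gives 7>2; P3→W gives 9>0]
(B,R,W): not NE [P1→D gives 9>0; P2→S gives 8>2]
(B,S,X): not NE [P1→D gives 6>1; P2→P gives 8>1; P3→Z gives 7>3]
(B,S,Y): not NE [P2→P gives 8>0; P3→Z gives 7>4]
(B,S,Z): not NE [P1→D gives 8>2]
(B,S,W): not NE [P1→D gives 7>4; P3→Z gives 7>0]
(C,P,X): not NE [P1→B gives 9>8; P2→R gives 9>3]
(C,P,Y): not NE [P1→B gives 6>2; P2→S gives 9>3; P3→X gives 7>4]
(C,P,Z): not NE [P1→A gives 8>3; P3→X gives 7>1]
(C,P,W): not NE [P2→S gives 5>1; P3→X gives 7>1]
(C,Q,X): not NE [P1→A gives 8>3; P2→R gives 9>3]
(C,Q,Y): not NE [P1→D gives 8>2; P2→S gives 9>7; P3→Z gives 6>3]
(C,Q,Z): NE
(C,Q,W): not NE [P3→Z gives 6>3]
(C,R,X): not NE [P1→D gives 2>0; P3→Y gives 9>3]
(C,R,Y): not NE [P1→D gives 6>3; P2→S gives 9>4]
(C,R,Z): not NE [P1→B gives 6>2; P3→Y gives 9>7]
(C,R,W): not NE [P1→D gives 9>8; P2→S gives 5>4; P3→Y gives 9>3]
(C,S,X): not NE [P2→R gives 9>3; P3→Y gives 9>7]
(C,S,Y): not NE [P1→D gives 7>0]
(C,S,Z): not NE [P1→D gives 8>3; P2→R gives 8>1; P3→Y gives 9>6]
(C,S,W): not NE [P1→D gives 7>2; P3→Y gives 9>5]
(D,P,X): not NE [P1→B gives 9>2; P2→Q gives 8>2; P3→Z gives 9>2]
(D,P,Y): not NE [P1→B gives 6>3; P3→Z gives 9>5]
(D,P,Z): not NE [P1→A gives 8>6; P2→Q gives 9>0]
(D,P,W): not NE [P1→C gives 9>2; P2→Q gives 7>1; P3→Z gives 9>1]
(D,Q,X): not NE [P1→A gives 8>5; P3→Z gives 8>5]
(D,Q,Y): not NE [P2→P gives 8>1; P3→Z gives 8>7]
(D,Q,Z): NE
(D,Q,W): not NE [P1→C gives 9>2; P3→Z gives 8>6]
(D,R,X): not NE [P2→Q gives 8>7]
(D,R,Y): not NE [P2→P gives 8>5; P3→X gives 9>6]
(D,R,Z): not NE [P1→B gives 6>4; P2→Q gives 9>7; P3→X gives 9>1]
(D,R,W): not NE [P2→Q gives 7>2; P3→X gives 9>4]
(D,S,X): not NE [P2→Q gives 8>5]
(D,S,Y): not NE [P2→P gives 8>5; P3→X gives 8>6]
(D,S,Z): not NE [P2→Q gives 9>2; P3→X gives 8>7]
(D,S,W): not NE [P2→Q gives 7>1; P3→X gives 8>0]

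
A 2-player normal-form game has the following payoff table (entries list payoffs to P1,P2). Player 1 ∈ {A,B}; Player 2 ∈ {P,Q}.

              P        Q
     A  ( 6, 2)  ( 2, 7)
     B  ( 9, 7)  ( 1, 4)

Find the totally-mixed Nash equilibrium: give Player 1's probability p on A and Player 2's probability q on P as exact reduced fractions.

p=3/8, q=1/4

P1 indiff ⇒ q·6+(1-q)·2 = q·9+(1-q)·1 ⇒ q(-3) = (1-q)(-1) ⇒ q = 1/4
P2 indiff ⇒ p·2+(1-p)·7 = p·7+(1-p)·4 ⇒ p(-5) = (1-p)(-3) ⇒ p = 3/8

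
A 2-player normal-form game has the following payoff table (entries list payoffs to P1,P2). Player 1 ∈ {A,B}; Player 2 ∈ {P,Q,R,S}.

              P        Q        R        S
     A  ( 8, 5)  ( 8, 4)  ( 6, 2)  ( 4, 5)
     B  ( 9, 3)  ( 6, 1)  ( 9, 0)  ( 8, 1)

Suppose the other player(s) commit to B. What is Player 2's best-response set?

u_2(P vs B) = 3
u_2(Q vs B) = 1
u_2(R vs B) = 0
u_2(S vs B) = 1
max payoff 3 at {P}

BR_2 = {P}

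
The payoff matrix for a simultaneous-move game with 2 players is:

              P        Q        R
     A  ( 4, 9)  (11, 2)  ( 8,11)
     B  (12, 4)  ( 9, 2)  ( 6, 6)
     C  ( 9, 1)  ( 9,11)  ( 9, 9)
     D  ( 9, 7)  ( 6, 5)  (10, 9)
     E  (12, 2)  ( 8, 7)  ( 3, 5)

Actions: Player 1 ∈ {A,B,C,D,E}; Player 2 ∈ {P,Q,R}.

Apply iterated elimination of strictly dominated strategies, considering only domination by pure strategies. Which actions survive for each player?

Remaining: P1:{A,C,D} P2:{Q,R}

P2 drop P (R beats it: A:11>9 B:6>4 C:9>1 D:9>7 E:5>2)
P1 drop B (A beats it: Q:11>9 R:8>6)
P1 drop E (A beats it: Q:11>8 R:8>3)
P1→{A,C,D} P2→{Q,R}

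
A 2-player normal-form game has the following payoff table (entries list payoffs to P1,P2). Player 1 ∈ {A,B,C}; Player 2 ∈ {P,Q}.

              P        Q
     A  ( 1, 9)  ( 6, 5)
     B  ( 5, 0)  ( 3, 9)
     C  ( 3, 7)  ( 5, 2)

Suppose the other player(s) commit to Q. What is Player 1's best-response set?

u_1(A vs Q) = 6
u_1(B vs Q) = 3
u_1(C vs Q) = 5
max payoff 6 at {A}

BR_1 = {A}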